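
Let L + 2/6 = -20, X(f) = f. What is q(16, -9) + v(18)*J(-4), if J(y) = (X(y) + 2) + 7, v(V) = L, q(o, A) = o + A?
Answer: -284/3 ≈ -94.667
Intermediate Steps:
q(o, A) = A + o
L = -61/3 (L = -1/3 - 20 = -61/3 ≈ -20.333)
v(V) = -61/3
J(y) = 9 + y (J(y) = (y + 2) + 7 = (2 + y) + 7 = 9 + y)
q(16, -9) + v(18)*J(-4) = (-9 + 16) - 61*(9 - 4)/3 = 7 - 61/3*5 = 7 - 305/3 = -284/3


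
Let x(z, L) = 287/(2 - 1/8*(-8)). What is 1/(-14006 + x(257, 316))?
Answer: -3/41731 ≈ -7.1889e-5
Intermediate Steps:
x(z, L) = 287/3 (x(z, L) = 287/(2 - 1*⅛*(-8)) = 287/(2 - ⅛*(-8)) = 287/(2 + 1) = 287/3)
1/(-14006 + x(257, 316)) = 1/(-14006 + 287/3) = 1/(-41731/3) = -3/41731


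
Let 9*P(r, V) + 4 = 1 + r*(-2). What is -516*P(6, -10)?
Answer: 860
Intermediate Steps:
P(r, V) = -⅓ - 2*r/9 (P(r, V) = -4/9 + (1 + r*(-2))/9 = -4/9 + (1 - 2*r)/9 = -4/9 + (⅑ - 2*r/9) = -⅓ - 2*r/9)
-516*P(6, -10) = -516*(-⅓ - 2/9*6) = -516*(-⅓ - 4/3) = -516*(-5/3) = 860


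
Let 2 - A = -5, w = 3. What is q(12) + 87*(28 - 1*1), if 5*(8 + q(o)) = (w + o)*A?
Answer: 2362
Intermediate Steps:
A = 7 (A = 2 - 1*(-5) = 2 + 5 = 7)
q(o) = -19/5 + 7*o/5 (q(o) = -8 + ((3 + o)*7)/5 = -8 + (21 + 7*o)/5 = -8 + (21/5 + 7*o/5) = -19/5 + 7*o/5)
q(12) + 87*(28 - 1*1) = (-19/5 + (7/5)*12) + 87*(28 - 1*1) = (-19/5 + 84/5) + 87*(28 - 1) = 13 + 87*27 = 13 + 2349 = 2362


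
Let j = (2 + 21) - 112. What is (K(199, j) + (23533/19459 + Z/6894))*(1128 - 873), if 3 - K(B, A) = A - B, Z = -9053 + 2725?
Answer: 1660766152030/22358391 ≈ 74279.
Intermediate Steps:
Z = -6328
j = -89 (j = 23 - 112 = -89)
K(B, A) = 3 + B - A (K(B, A) = 3 - (A - B) = 3 + (B - A) = 3 + B - A)
(K(199, j) + (23533/19459 + Z/6894))*(1128 - 873) = ((3 + 199 - 1*(-89)) + (23533/19459 - 6328/6894))*(1128 - 873) = ((3 + 199 + 89) + (23533*(1/19459) - 6328*1/6894))*255 = (291 + (23533/19459 - 3164/3447))*255 = (291 + 19549975/67075173)*255 = (19538425318/67075173)*255 = 1660766152030/22358391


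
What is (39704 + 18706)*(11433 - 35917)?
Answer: -1430110440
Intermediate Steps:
(39704 + 18706)*(11433 - 35917) = 58410*(-24484) = -1430110440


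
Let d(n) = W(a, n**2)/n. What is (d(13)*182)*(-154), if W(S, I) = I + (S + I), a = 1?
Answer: -730884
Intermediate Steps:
W(S, I) = S + 2*I (W(S, I) = I + (I + S) = S + 2*I)
d(n) = (1 + 2*n**2)/n
(d(13)*182)*(-154) = ((1/13 + 2*13)*182)*(-154) = ((1/13 + 26)*182)*(-154) = ((339/13)*182)*(-154) = 4746*(-154) = -730884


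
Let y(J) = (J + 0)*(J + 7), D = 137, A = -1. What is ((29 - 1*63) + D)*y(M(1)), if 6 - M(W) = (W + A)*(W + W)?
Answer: 8034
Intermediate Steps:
M(W) = 6 - 2*W*(-1 + W) (M(W) = 6 - (W - 1)*(W + W) = 6 - (-1 + W)*2*W = 6 - 2*W*(-1 + W))
y(J) = J*(7 + J)
((29 - 1*63) + D)*y(M(1)) = ((29 - 1*63) + 137)*((6 - 2*1**2 + 2*1)*(7 + (6 - 2*1**2 + 2*1))) = ((29 - 63) + 137)*((6 - 2*1 + 2)*(7 + (6 - 2*1 + 2))) = (-34 + 137)*((6 - 2 + 2)*(7 + (6 - 2 + 2))) = 103*(6*(7 + 6)) = 103*(6*13) = 103*78 = 8034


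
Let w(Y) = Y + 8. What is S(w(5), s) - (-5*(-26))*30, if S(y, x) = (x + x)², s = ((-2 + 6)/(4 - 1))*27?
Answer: 1284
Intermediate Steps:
w(Y) = 8 + Y
s = 36 (s = (4/3)*27 = 36)
S(y, x) = 4*x² (S(y, x) = (2*x)² = 4*x²)
S(w(5), s) - (-5*(-26))*30 = 4*36² - (-5*(-26))*30 = 4*1296 - 130*30 = 5184 - 1*3900 = 5184 - 3900 = 1284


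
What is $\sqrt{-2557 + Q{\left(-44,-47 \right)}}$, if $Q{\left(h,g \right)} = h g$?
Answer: $i \sqrt{489} \approx 22.113 i$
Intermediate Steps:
$Q{\left(h,g \right)} = g h$
$\sqrt{-2557 + Q{\left(-44,-47 \right)}} = \sqrt{-2557 - -2068} = \sqrt{-2557 + 2068} = \sqrt{-489} = i \sqrt{489}$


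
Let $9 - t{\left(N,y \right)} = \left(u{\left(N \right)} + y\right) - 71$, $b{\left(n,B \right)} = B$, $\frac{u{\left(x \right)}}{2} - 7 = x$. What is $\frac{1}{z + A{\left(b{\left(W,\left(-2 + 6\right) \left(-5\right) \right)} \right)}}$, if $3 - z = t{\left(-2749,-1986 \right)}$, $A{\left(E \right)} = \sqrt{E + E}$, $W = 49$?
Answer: $- \frac{7547}{56957249} - \frac{2 i \sqrt{10}}{56957249} \approx -0.0001325 - 1.1104 \cdot 10^{-7} i$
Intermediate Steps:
$u{\left(x \right)} = 14 + 2 x$
$A{\left(E \right)} = \sqrt{2} \sqrt{E}$ ($A{\left(E \right)} = \sqrt{2 E} = \sqrt{2} \sqrt{E}$)
$t{\left(N,y \right)} = 66 - y - 2 N$ ($t{\left(N,y \right)} = 9 - \left(\left(\left(14 + 2 N\right) + y\right) - 71\right) = 9 - \left(\left(14 + y + 2 N\right) - 71\right) = 9 - \left(-57 + y + 2 N\right) = 66 - y - 2 N$)
$z = -7547$ ($z = 3 - \left(66 - -1986 - -5498\right) = 3 - \left(66 + 1986 + 5498\right) = 3 - 7550 = -7547$)
$\frac{1}{z + A{\left(b{\left(W,\left(-2 + 6\right) \left(-5\right) \right)} \right)}} = \frac{1}{-7547 + \sqrt{2} \sqrt{\left(-2 + 6\right) \left(-5\right)}} = \frac{1}{-7547 + \sqrt{2} \sqrt{4 \left(-5\right)}} = \frac{1}{-7547 + \sqrt{2} \sqrt{-20}} = \frac{1}{-7547 + \sqrt{2} \cdot 2 i \sqrt{5}} = \frac{1}{-7547 + 2 i \sqrt{10}}$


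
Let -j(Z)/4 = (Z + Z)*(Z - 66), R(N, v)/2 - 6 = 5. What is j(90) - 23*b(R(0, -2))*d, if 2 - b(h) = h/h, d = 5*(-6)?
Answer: -16590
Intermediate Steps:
R(N, v) = 22 (R(N, v) = 12 + 2*5 = 12 + 10 = 22)
j(Z) = -8*Z*(-66 + Z) (j(Z) = -4*(Z + Z)*(Z - 66) = -4*2*Z*(-66 + Z) = -8*Z*(-66 + Z))
d = -30
b(h) = 1 (b(h) = 2 - h/h = 2 - 1*1 = 2 - 1 = 1)
j(90) - 23*b(R(0, -2))*d = 8*90*(66 - 1*90) - 23*1*(-30) = 8*90*(66 - 90) - 23*(-30) = 8*90*(-24) - 1*(-690) = -17280 + 690 = -16590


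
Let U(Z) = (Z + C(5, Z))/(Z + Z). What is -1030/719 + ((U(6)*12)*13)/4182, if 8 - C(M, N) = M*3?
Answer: -4316807/3006858 ≈ -1.4357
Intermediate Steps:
C(M, N) = 8 - 3*M (C(M, N) = 8 - M*3 = 8 - 3*M)
U(Z) = (-7 + Z)/(2*Z) (U(Z) = (Z + (8 - 3*5))/(Z + Z) = (Z + (8 - 15))/((2*Z)) = (Z - 7)*(1/(2*Z)) = (-7 + Z)*(1/(2*Z)) = (-7 + Z)/(2*Z))
-1030/719 + ((U(6)*12)*13)/4182 = -1030/719 + ((((1/2)*(-7 + 6)/6)*12)*13)/4182 = -1030*1/719 + ((((1/2)*(1/6)*(-1))*12)*13)*(1/4182) = -1030/719 + (-1/12*12*13)*(1/4182) = -1030/719 - 1*13*(1/4182) = -1030/719 - 13*1/4182 = -1030/719 - 13/4182 = -4316807/3006858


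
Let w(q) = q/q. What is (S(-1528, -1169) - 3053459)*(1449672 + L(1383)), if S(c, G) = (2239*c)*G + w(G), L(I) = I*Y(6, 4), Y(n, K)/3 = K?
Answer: 5859676119097320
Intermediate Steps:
w(q) = 1
Y(n, K) = 3*K
L(I) = 12*I (L(I) = I*(3*4) = I*12 = 12*I)
S(c, G) = 1 + 2239*G*c (S(c, G) = (2239*c)*G + 1 = 2239*G*c + 1 = 1 + 2239*G*c)
(S(-1528, -1169) - 3053459)*(1449672 + L(1383)) = ((1 + 2239*(-1169)*(-1528)) - 3053459)*(1449672 + 12*1383) = ((1 + 3999373448) - 3053459)*(1449672 + 16596) = (3999373449 - 3053459)*1466268 = 3996319990*1466268 = 5859676119097320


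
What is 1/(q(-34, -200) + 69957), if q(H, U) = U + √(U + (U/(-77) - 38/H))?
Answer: 91311913/6369645372078 - I*√336330533/6369645372078 ≈ 1.4335e-5 - 2.8792e-9*I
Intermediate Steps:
q(H, U) = U + √(-38/H + 76*U/77) (q(H, U) = U + √(U + (U*(-1/77) - 38/H)) = U + √(U + (-U/77 - 38/H)) = U + √(U + (-38/H - U/77)) = U + √(-38/H + 76*U/77))
1/(q(-34, -200) + 69957) = 1/((-200 + √(-225302/(-34) + 5852*(-200))/77) + 69957) = 1/((-200 + √(-225302*(-1/34) - 1170400)/77) + 69957) = 1/((-200 + √(112651/17 - 1170400)/77) + 69957) = 1/((-200 + √(-19784149/17)/77) + 69957) = 1/((-200 + (I*√336330533/17)/77) + 69957) = 1/((-200 + I*√336330533/1309) + 69957) = 1/(69757 + I*√336330533/1309)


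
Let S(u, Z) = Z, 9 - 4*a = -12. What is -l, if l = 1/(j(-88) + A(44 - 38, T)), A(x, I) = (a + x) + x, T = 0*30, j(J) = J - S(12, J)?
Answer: -4/69 ≈ -0.057971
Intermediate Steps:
a = 21/4 (a = 9/4 - ¼*(-12) = 9/4 + 3 = 21/4 ≈ 5.2500)
j(J) = 0 (j(J) = J - J = 0)
T = 0
A(x, I) = 21/4 + 2*x (A(x, I) = (21/4 + x) + x = 21/4 + 2*x)
l = 4/69 (l = 1/(0 + (21/4 + 2*(44 - 38))) = 1/(0 + (21/4 + 2*6)) = 1/(0 + (21/4 + 12)) = 1/(0 + 69/4) = 1/(69/4) = 4/69 ≈ 0.057971)
-l = -1*4/69 = -4/69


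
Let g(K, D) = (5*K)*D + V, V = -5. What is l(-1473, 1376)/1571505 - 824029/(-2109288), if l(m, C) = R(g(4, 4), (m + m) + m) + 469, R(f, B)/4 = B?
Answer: 139852352781/368306293160 ≈ 0.37972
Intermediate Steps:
g(K, D) = -5 + 5*D*K (g(K, D) = (5*K)*D - 5 = 5*D*K - 5 = -5 + 5*D*K)
R(f, B) = 4*B
l(m, C) = 469 + 12*m (l(m, C) = 4*((m + m) + m) + 469 = 4*(2*m + m) + 469 = 4*(3*m) + 469 = 12*m + 469 = 469 + 12*m)
l(-1473, 1376)/1571505 - 824029/(-2109288) = (469 + 12*(-1473))/1571505 - 824029/(-2109288) = (469 - 17676)*(1/1571505) - 824029*(-1/2109288) = -17207*1/1571505 + 824029/2109288 = -17207/1571505 + 824029/2109288 = 139852352781/368306293160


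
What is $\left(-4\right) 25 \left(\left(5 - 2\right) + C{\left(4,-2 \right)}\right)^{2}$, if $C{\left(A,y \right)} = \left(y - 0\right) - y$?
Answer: $-900$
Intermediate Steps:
$C{\left(A,y \right)} = 0$ ($C{\left(A,y \right)} = \left(y + 0\right) - y = y - y = 0$)
$\left(-4\right) 25 \left(\left(5 - 2\right) + C{\left(4,-2 \right)}\right)^{2} = \left(-4\right) 25 \left(\left(5 - 2\right) + 0\right)^{2} = - 100 \left(\left(5 - 2\right) + 0\right)^{2} = - 100 \left(3 + 0\right)^{2} = - 100 \cdot 3^{2} = \left(-100\right) 9 = -900$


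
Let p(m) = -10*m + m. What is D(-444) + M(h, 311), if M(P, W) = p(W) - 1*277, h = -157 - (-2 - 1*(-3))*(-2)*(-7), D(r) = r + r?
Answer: -3964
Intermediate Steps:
p(m) = -9*m
D(r) = 2*r
h = -171 (h = -157 - (-2 + 3)*(-2)*(-7) = -157 - 1*(-2)*(-7) = -157 - (-2)*(-7) = -157 - 1*14 = -157 - 14 = -171)
M(P, W) = -277 - 9*W (M(P, W) = -9*W - 1*277 = -9*W - 277 = -277 - 9*W)
D(-444) + M(h, 311) = 2*(-444) + (-277 - 9*311) = -888 + (-277 - 2799) = -888 - 3076 = -3964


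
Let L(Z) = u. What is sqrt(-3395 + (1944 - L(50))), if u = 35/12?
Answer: I*sqrt(52341)/6 ≈ 38.13*I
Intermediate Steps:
u = 35/12 (u = 35*(1/12) = 35/12 ≈ 2.9167)
L(Z) = 35/12
sqrt(-3395 + (1944 - L(50))) = sqrt(-3395 + (1944 - 1*35/12)) = sqrt(-3395 + (1944 - 35/12)) = sqrt(-3395 + 23293/12) = sqrt(-17447/12) = I*sqrt(52341)/6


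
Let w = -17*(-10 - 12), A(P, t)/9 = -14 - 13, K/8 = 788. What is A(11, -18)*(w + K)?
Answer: -1622754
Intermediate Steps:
K = 6304 (K = 8*788 = 6304)
A(P, t) = -243 (A(P, t) = 9*(-14 - 13) = 9*(-27) = -243)
w = 374 (w = -17*(-22) = 374)
A(11, -18)*(w + K) = -243*(374 + 6304) = -243*6678 = -1622754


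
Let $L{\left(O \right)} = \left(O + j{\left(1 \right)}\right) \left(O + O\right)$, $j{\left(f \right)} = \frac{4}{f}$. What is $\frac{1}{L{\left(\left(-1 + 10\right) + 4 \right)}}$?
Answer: $\frac{1}{442} \approx 0.0022624$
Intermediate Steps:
$L{\left(O \right)} = 2 O \left(4 + O\right)$ ($L{\left(O \right)} = \left(O + \frac{4}{1}\right) \left(O + O\right) = \left(O + 4 \cdot 1\right) 2 O = \left(O + 4\right) 2 O = \left(4 + O\right) 2 O = 2 O \left(4 + O\right)$)
$\frac{1}{L{\left(\left(-1 + 10\right) + 4 \right)}} = \frac{1}{2 \left(\left(-1 + 10\right) + 4\right) \left(4 + \left(\left(-1 + 10\right) + 4\right)\right)} = \frac{1}{2 \left(9 + 4\right) \left(4 + \left(9 + 4\right)\right)} = \frac{1}{2 \cdot 13 \left(4 + 13\right)} = \frac{1}{2 \cdot 13 \cdot 17} = \frac{1}{442}$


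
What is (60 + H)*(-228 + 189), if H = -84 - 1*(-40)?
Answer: -624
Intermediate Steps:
H = -44 (H = -84 + 40 = -44)
(60 + H)*(-228 + 189) = (60 - 44)*(-228 + 189) = 16*(-39) = -624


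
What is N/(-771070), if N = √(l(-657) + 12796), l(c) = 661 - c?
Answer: -√14114/771070 ≈ -0.00015407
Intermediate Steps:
N = √14114 (N = √((661 - 1*(-657)) + 12796) = √((661 + 657) + 12796) = √(1318 + 12796) = √14114 ≈ 118.80)
N/(-771070) = √14114/(-771070) = √14114*(-1/771070) = -√14114/771070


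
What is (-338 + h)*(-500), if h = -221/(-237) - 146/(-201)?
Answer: 2670380500/15879 ≈ 1.6817e+5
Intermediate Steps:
h = 26341/15879 (h = -221*(-1/237) - 146*(-1/201) = 221/237 + 146/201 = 26341/15879 ≈ 1.6589)
(-338 + h)*(-500) = (-338 + 26341/15879)*(-500) = -5340761/15879*(-500) = 2670380500/15879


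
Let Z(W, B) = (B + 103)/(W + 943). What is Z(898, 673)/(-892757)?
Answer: -776/1643565637 ≈ -4.7214e-7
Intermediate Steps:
Z(W, B) = (103 + B)/(943 + W)
Z(898, 673)/(-892757) = ((103 + 673)/(943 + 898))/(-892757) = (776/1841)*(-1/892757) = -776/1643565637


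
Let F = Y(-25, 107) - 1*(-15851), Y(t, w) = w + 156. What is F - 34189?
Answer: -18075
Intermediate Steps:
Y(t, w) = 156 + w
F = 16114 (F = (156 + 107) - 1*(-15851) = 263 + 15851 = 16114)
F - 34189 = 16114 - 34189 = -18075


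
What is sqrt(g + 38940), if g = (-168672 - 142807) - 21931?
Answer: I*sqrt(294470) ≈ 542.65*I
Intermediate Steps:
g = -333410 (g = -311479 - 21931 = -333410)
sqrt(g + 38940) = sqrt(-333410 + 38940) = sqrt(-294470) = I*sqrt(294470)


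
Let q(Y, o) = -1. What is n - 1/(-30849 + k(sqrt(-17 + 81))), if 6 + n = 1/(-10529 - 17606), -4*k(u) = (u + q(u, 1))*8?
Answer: -5209985758/868330505 ≈ -6.0000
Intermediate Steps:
k(u) = 2 - 2*u (k(u) = -(u - 1)*8/4 = -(-1 + u)*8/4 = -(-8 + 8*u)/4 = 2 - 2*u)
n = -168811/28135 (n = -6 + 1/(-10529 - 17606) = -6 + 1/(-28135) = -6 - 1/28135 = -168811/28135 ≈ -6.0000)
n - 1/(-30849 + k(sqrt(-17 + 81))) = -168811/28135 - 1/(-30849 + (2 - 2*sqrt(-17 + 81))) = -168811/28135 - 1/(-30849 + (2 - 2*sqrt(64))) = -168811/28135 - 1/(-30849 + (2 - 2*8)) = -168811/28135 - 1/(-30849 + (2 - 16)) = -168811/28135 - 1/(-30849 - 14) = -168811/28135 - 1/(-30863) = -168811/28135 - 1*(-1/30863) = -168811/28135 + 1/30863 = -5209985758/868330505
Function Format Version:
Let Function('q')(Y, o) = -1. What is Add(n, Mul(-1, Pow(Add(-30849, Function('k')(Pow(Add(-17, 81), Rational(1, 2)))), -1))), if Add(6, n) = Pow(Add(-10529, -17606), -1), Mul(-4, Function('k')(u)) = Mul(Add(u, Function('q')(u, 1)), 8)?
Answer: Rational(-5209985758, 868330505) ≈ -6.0000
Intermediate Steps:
Function('k')(u) = Add(2, Mul(-2, u)) (Function('k')(u) = Mul(Rational(-1, 4), Mul(Add(u, -1), 8)) = Mul(Rational(-1, 4), Mul(Add(-1, u), 8)) = Mul(Rational(-1, 4), Add(-8, Mul(8, u))) = Add(2, Mul(-2, u)))
n = Rational(-168811, 28135) (n = Add(-6, Pow(Add(-10529, -17606), -1)) = Add(-6, Pow(-28135, -1)) = Add(-6, Rational(-1, 28135)) = Rational(-168811, 28135) ≈ -6.0000)
Add(n, Mul(-1, Pow(Add(-30849, Function('k')(Pow(Add(-17, 81), Rational(1, 2)))), -1))) = Add(Rational(-168811, 28135), Mul(-1, Pow(Add(-30849, Add(2, Mul(-2, Pow(Add(-17, 81), Rational(1, 2))))), -1))) = Add(Rational(-168811, 28135), Mul(-1, Pow(Add(-30849, Add(2, Mul(-2, Pow(64, Rational(1, 2))))), -1))) = Add(Rational(-168811, 28135), Mul(-1, Pow(Add(-30849, Add(2, Mul(-2, 8))), -1))) = Add(Rational(-168811, 28135), Mul(-1, Pow(Add(-30849, Add(2, -16)), -1))) = Add(Rational(-168811, 28135), Mul(-1, Pow(Add(-30849, -14), -1))) = Add(Rational(-168811, 28135), Mul(-1, Pow(-30863, -1))) = Add(Rational(-168811, 28135), Mul(-1, Rational(-1, 30863))) = Add(Rational(-168811, 28135), Rational(1, 30863)) = Rational(-5209985758, 868330505)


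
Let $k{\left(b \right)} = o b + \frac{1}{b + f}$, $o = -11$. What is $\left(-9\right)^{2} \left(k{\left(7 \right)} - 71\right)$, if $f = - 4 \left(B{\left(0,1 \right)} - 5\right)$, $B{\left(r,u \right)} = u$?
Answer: $- \frac{275643}{23} \approx -11984.0$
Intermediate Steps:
$f = 16$ ($f = - 4 \left(1 - 5\right) = \left(-4\right) \left(-4\right) = 16$)
$k{\left(b \right)} = \frac{1}{16 + b} - 11 b$ ($k{\left(b \right)} = - 11 b + \frac{1}{b + 16} = - 11 b + \frac{1}{16 + b} = \frac{1}{16 + b} - 11 b$)
$\left(-9\right)^{2} \left(k{\left(7 \right)} - 71\right) = \left(-9\right)^{2} \left(\frac{1 - 1232 - 11 \cdot 7^{2}}{16 + 7} - 71\right) = 81 \left(\frac{1 - 1232 - 539}{23} - 71\right) = 81 \left(\frac{1}{23} \left(-1770\right) - 71\right) = 81 \left(- \frac{1770}{23} - 71\right) = 81 \left(- \frac{3403}{23}\right) = - \frac{275643}{23}$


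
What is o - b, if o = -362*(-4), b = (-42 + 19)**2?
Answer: 919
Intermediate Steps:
b = 529 (b = (-23)**2 = 529)
o = 1448
o - b = 1448 - 1*529 = 1448 - 529 = 919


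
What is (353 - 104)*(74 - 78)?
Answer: -996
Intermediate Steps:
(353 - 104)*(74 - 78) = 249*(-4) = -996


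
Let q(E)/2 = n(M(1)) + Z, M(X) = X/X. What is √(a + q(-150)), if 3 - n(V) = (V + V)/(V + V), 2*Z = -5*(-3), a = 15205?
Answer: 2*√3806 ≈ 123.39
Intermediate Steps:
M(X) = 1
Z = 15/2 (Z = (-5*(-3))/2 = (½)*15 = 15/2 ≈ 7.5000)
n(V) = 2 (n(V) = 3 - (V + V)/(V + V) = 3 - 2*V/(2*V) = 3 - 2*V*1/(2*V) = 3 - 1*1 = 3 - 1 = 2)
q(E) = 19 (q(E) = 2*(2 + 15/2) = 2*(19/2) = 19)
√(a + q(-150)) = √(15205 + 19) = √15224 = 2*√3806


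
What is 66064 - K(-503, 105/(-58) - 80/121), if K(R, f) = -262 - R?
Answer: 65823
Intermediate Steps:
66064 - K(-503, 105/(-58) - 80/121) = 66064 - (-262 - 1*(-503)) = 66064 - (-262 + 503) = 66064 - 1*241 = 66064 - 241 = 65823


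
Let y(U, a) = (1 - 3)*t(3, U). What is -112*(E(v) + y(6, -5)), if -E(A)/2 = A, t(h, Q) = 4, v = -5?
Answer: -224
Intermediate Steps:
E(A) = -2*A
y(U, a) = -8 (y(U, a) = (1 - 3)*4 = -2*4 = -8)
-112*(E(v) + y(6, -5)) = -112*(-2*(-5) - 8) = -112*(10 - 8) = -112*2 = -224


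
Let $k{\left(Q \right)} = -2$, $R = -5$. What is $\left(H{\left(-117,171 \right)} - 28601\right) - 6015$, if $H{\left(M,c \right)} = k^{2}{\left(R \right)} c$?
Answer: $-33932$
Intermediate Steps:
$H{\left(M,c \right)} = 4 c$ ($H{\left(M,c \right)} = \left(-2\right)^{2} c = 4 c$)
$\left(H{\left(-117,171 \right)} - 28601\right) - 6015 = \left(4 \cdot 171 - 28601\right) - 6015 = \left(684 - 28601\right) - 6015 = -27917 - 6015 = -33932$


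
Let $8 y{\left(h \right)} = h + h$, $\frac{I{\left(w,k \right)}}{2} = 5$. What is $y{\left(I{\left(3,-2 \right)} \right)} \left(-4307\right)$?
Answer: $- \frac{21535}{2} \approx -10768.0$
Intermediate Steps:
$I{\left(w,k \right)} = 10$ ($I{\left(w,k \right)} = 2 \cdot 5 = 10$)
$y{\left(h \right)} = \frac{h}{4}$ ($y{\left(h \right)} = \frac{h + h}{8} = \frac{2 h}{8} = \frac{h}{4}$)
$y{\left(I{\left(3,-2 \right)} \right)} \left(-4307\right) = \frac{1}{4} \cdot 10 \left(-4307\right) = \frac{5}{2} \left(-4307\right) = - \frac{21535}{2}$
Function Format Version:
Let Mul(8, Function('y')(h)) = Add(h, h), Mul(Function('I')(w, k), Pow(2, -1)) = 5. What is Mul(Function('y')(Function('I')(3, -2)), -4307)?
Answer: Rational(-21535, 2) ≈ -10768.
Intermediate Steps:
Function('I')(w, k) = 10 (Function('I')(w, k) = Mul(2, 5) = 10)
Function('y')(h) = Mul(Rational(1, 4), h) (Function('y')(h) = Mul(Rational(1, 8), Add(h, h)) = Mul(Rational(1, 8), Mul(2, h)) = Mul(Rational(1, 4), h))
Mul(Function('y')(Function('I')(3, -2)), -4307) = Mul(Mul(Rational(1, 4), 10), -4307) = Mul(Rational(5, 2), -4307) = Rational(-21535, 2)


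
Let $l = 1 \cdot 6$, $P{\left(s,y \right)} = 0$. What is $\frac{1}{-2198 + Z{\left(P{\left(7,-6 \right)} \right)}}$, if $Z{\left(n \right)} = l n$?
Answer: $- \frac{1}{2198} \approx -0.00045496$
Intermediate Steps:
$l = 6$
$Z{\left(n \right)} = 6 n$
$\frac{1}{-2198 + Z{\left(P{\left(7,-6 \right)} \right)}} = \frac{1}{-2198 + 6 \cdot 0} = \frac{1}{-2198 + 0} = \frac{1}{-2198} = - \frac{1}{2198}$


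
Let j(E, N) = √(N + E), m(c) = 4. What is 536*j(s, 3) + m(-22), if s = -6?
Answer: 4 + 536*I*√3 ≈ 4.0 + 928.38*I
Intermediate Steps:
j(E, N) = √(E + N)
536*j(s, 3) + m(-22) = 536*√(-6 + 3) + 4 = 536*√(-3) + 4 = 536*(I*√3) + 4 = 536*I*√3 + 4 = 4 + 536*I*√3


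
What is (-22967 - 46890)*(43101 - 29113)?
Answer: -977159716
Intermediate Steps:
(-22967 - 46890)*(43101 - 29113) = -69857*13988 = -977159716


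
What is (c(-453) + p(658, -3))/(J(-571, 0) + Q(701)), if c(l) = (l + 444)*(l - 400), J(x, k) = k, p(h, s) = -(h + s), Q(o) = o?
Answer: 7022/701 ≈ 10.017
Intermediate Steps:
p(h, s) = -h - s
c(l) = (-400 + l)*(444 + l) (c(l) = (444 + l)*(-400 + l) = (-400 + l)*(444 + l))
(c(-453) + p(658, -3))/(J(-571, 0) + Q(701)) = ((-177600 + (-453)² + 44*(-453)) + (-1*658 - 1*(-3)))/(0 + 701) = ((-177600 + 205209 - 19932) + (-658 + 3))/701 = (7677 - 655)*(1/701) = 7022*(1/701) = 7022/701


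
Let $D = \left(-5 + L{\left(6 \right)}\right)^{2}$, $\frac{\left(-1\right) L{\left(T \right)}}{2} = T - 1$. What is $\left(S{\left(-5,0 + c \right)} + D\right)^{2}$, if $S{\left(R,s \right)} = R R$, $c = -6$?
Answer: $62500$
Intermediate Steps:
$L{\left(T \right)} = 2 - 2 T$ ($L{\left(T \right)} = - 2 \left(T - 1\right) = - 2 \left(-1 + T\right) = 2 - 2 T$)
$D = 225$ ($D = \left(-5 + \left(2 - 12\right)\right)^{2} = \left(-5 - 10\right)^{2} = \left(-15\right)^{2} = 225$)
$S{\left(R,s \right)} = R^{2}$
$\left(S{\left(-5,0 + c \right)} + D\right)^{2} = \left(\left(-5\right)^{2} + 225\right)^{2} = \left(25 + 225\right)^{2} = 250^{2} = 62500$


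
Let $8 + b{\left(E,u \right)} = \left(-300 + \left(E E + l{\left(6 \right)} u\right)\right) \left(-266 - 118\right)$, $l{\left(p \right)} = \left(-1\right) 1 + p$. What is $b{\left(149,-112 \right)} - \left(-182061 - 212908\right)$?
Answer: $-7799983$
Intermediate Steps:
$l{\left(p \right)} = -1 + p$
$b{\left(E,u \right)} = 115192 - 1920 u - 384 E^{2}$ ($b{\left(E,u \right)} = -8 + \left(-300 + \left(E E + \left(-1 + 6\right) u\right)\right) \left(-266 - 118\right) = -8 + \left(-300 + \left(E^{2} + 5 u\right)\right) \left(-384\right) = -8 + \left(-300 + E^{2} + 5 u\right) \left(-384\right) = -8 - \left(-115200 + 384 E^{2} + 1920 u\right) = 115192 - 1920 u - 384 E^{2}$)
$b{\left(149,-112 \right)} - \left(-182061 - 212908\right) = \left(115192 - -215040 - 384 \cdot 149^{2}\right) - \left(-182061 - 212908\right) = \left(115192 + 215040 - 8525184\right) - -394969 = \left(115192 + 215040 - 8525184\right) + 394969 = -8194952 + 394969 = -7799983$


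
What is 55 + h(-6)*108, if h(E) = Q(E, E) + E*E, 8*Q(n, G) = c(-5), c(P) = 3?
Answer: 7967/2 ≈ 3983.5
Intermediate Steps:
Q(n, G) = 3/8 (Q(n, G) = (1/8)*3 = 3/8)
h(E) = 3/8 + E**2 (h(E) = 3/8 + E*E = 3/8 + E**2)
55 + h(-6)*108 = 55 + (3/8 + (-6)**2)*108 = 55 + (3/8 + 36)*108 = 55 + (291/8)*108 = 55 + 7857/2 = 7967/2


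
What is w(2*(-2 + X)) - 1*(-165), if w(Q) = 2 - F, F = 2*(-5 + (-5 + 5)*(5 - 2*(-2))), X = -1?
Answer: 177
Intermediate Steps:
F = -10 (F = 2*(-5 + 0*(5 + 4)) = 2*(-5 + 0*9) = 2*(-5 + 0) = 2*(-5) = -10)
w(Q) = 12 (w(Q) = 2 - 1*(-10) = 2 + 10 = 12)
w(2*(-2 + X)) - 1*(-165) = 12 - 1*(-165) = 12 + 165 = 177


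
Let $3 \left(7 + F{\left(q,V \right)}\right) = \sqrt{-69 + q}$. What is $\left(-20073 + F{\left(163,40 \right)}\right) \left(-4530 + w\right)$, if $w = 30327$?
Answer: $-518003760 + 8599 \sqrt{94} \approx -5.1792 \cdot 10^{8}$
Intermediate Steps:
$F{\left(q,V \right)} = -7 + \frac{\sqrt{-69 + q}}{3}$
$\left(-20073 + F{\left(163,40 \right)}\right) \left(-4530 + w\right) = \left(-20073 - \left(7 - \frac{\sqrt{-69 + 163}}{3}\right)\right) \left(-4530 + 30327\right) = \left(-20073 - \left(7 - \frac{\sqrt{94}}{3}\right)\right) 25797 = \left(-20080 + \frac{\sqrt{94}}{3}\right) 25797 = -518003760 + 8599 \sqrt{94}$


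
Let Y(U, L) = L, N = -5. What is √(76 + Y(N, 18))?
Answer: √94 ≈ 9.6954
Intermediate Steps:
√(76 + Y(N, 18)) = √(76 + 18) = √94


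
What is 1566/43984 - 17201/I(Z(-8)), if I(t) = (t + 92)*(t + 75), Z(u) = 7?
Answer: -185963999/89265528 ≈ -2.0833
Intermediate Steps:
I(t) = (75 + t)*(92 + t) (I(t) = (92 + t)*(75 + t) = (75 + t)*(92 + t))
1566/43984 - 17201/I(Z(-8)) = 1566/43984 - 17201/(6900 + 7² + 167*7) = 1566*(1/43984) - 17201/(6900 + 49 + 1169) = 783/21992 - 17201/8118 = -185963999/89265528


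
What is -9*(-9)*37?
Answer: 2997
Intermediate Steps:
-9*(-9)*37 = 81*37 = 2997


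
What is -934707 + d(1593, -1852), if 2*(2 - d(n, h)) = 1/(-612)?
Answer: -1144078919/1224 ≈ -9.3471e+5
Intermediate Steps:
d(n, h) = 2449/1224 (d(n, h) = 2 - ½/(-612) = 2 - ½*(-1/612) = 2 + 1/1224 = 2449/1224)
-934707 + d(1593, -1852) = -934707 + 2449/1224 = -1144078919/1224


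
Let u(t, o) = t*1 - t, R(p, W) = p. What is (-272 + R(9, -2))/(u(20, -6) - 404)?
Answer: 263/404 ≈ 0.65099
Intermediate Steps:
u(t, o) = 0 (u(t, o) = t - t = 0)
(-272 + R(9, -2))/(u(20, -6) - 404) = (-272 + 9)/(0 - 404) = -263/(-404) = -263*(-1/404) = 263/404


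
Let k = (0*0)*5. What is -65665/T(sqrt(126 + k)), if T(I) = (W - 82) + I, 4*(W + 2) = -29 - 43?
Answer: 1955/3 + 115*sqrt(14)/6 ≈ 723.38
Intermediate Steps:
W = -20 (W = -2 + (-29 - 43)/4 = -2 + (1/4)*(-72) = -2 - 18 = -20)
k = 0 (k = 0*5 = 0)
T(I) = -102 + I (T(I) = (-20 - 82) + I = -102 + I)
-65665/T(sqrt(126 + k)) = -65665/(-102 + sqrt(126 + 0)) = -65665/(-102 + sqrt(126)) = -65665/(-102 + 3*sqrt(14))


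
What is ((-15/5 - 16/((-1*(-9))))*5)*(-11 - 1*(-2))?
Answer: 215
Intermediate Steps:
((-15/5 - 16/((-1*(-9))))*5)*(-11 - 1*(-2)) = ((-15*1/5 - 16/9)*5)*(-11 + 2) = ((-3 - 16*1/9)*5)*(-9) = ((-3 - 16/9)*5)*(-9) = -43/9*5*(-9) = -215/9*(-9) = 215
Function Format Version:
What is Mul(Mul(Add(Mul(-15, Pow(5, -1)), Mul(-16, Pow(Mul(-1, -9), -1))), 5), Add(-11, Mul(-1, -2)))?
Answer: 215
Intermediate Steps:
Mul(Mul(Add(Mul(-15, Pow(5, -1)), Mul(-16, Pow(Mul(-1, -9), -1))), 5), Add(-11, Mul(-1, -2))) = Mul(Mul(Add(Mul(-15, Rational(1, 5)), Mul(-16, Pow(9, -1))), 5), Add(-11, 2)) = Mul(Mul(Add(-3, Mul(-16, Rational(1, 9))), 5), -9) = Mul(Mul(Add(-3, Rational(-16, 9)), 5), -9) = Mul(Mul(Rational(-43, 9), 5), -9) = Mul(Rational(-215, 9), -9) = 215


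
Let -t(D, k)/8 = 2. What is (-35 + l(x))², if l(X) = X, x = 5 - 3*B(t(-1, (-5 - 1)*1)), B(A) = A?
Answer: 324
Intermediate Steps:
t(D, k) = -16 (t(D, k) = -8*2 = -16)
x = 53 (x = 5 - 3*(-16) = 5 + 48 = 53)
(-35 + l(x))² = (-35 + 53)² = 18² = 324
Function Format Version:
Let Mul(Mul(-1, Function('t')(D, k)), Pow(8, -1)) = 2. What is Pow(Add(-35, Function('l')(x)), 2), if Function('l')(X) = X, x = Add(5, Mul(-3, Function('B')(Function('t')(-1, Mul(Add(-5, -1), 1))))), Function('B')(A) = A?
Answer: 324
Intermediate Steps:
Function('t')(D, k) = -16 (Function('t')(D, k) = Mul(-8, 2) = -16)
x = 53 (x = Add(5, Mul(-3, -16)) = Add(5, 48) = 53)
Pow(Add(-35, Function('l')(x)), 2) = Pow(Add(-35, 53), 2) = Pow(18, 2) = 324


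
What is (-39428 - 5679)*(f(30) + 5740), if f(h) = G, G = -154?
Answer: -251967702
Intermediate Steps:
f(h) = -154
(-39428 - 5679)*(f(30) + 5740) = (-39428 - 5679)*(-154 + 5740) = -45107*5586 = -251967702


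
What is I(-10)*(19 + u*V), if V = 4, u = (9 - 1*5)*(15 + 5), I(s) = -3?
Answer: -1017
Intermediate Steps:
u = 80 (u = (9 - 5)*20 = 4*20 = 80)
I(-10)*(19 + u*V) = -3*(19 + 80*4) = -3*(19 + 320) = -3*339 = -1017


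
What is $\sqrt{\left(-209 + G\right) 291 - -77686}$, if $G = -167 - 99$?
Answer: $i \sqrt{60539} \approx 246.05 i$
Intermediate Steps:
$G = -266$ ($G = -167 - 99 = -266$)
$\sqrt{\left(-209 + G\right) 291 - -77686} = \sqrt{\left(-209 - 266\right) 291 - -77686} = \sqrt{\left(-475\right) 291 + 77686} = \sqrt{-138225 + 77686} = \sqrt{-60539} = i \sqrt{60539}$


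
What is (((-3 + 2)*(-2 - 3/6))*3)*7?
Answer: 105/2 ≈ 52.500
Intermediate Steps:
(((-3 + 2)*(-2 - 3/6))*3)*7 = (-(-2 - 3*⅙)*3)*7 = (-(-2 - ½)*3)*7 = (-1*(-5/2)*3)*7 = ((5/2)*3)*7 = (15/2)*7 = 105/2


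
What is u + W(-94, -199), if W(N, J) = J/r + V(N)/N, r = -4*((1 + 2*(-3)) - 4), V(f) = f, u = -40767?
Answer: -1467775/36 ≈ -40772.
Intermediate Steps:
r = 36 (r = -4*((1 - 6) - 4) = -4*(-5 - 4) = -4*(-9) = 36)
W(N, J) = 1 + J/36 (W(N, J) = J/36 + N/N = J*(1/36) + 1 = J/36 + 1 = 1 + J/36)
u + W(-94, -199) = -40767 + (1 + (1/36)*(-199)) = -40767 + (1 - 199/36) = -40767 - 163/36 = -1467775/36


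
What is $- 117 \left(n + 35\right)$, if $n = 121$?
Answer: $-18252$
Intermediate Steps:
$- 117 \left(n + 35\right) = - 117 \left(121 + 35\right) = \left(-117\right) 156 = -18252$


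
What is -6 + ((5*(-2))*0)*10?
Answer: -6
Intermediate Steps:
-6 + ((5*(-2))*0)*10 = -6 - 10*0*10 = -6 + 0*10 = -6 + 0 = -6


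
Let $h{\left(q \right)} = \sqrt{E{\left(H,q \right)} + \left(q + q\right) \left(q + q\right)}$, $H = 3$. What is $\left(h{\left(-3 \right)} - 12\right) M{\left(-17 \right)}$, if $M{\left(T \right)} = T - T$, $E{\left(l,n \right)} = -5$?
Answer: $0$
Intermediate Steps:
$h{\left(q \right)} = \sqrt{-5 + 4 q^{2}}$ ($h{\left(q \right)} = \sqrt{-5 + \left(q + q\right) \left(q + q\right)} = \sqrt{-5 + 2 q 2 q} = \sqrt{-5 + 4 q^{2}}$)
$M{\left(T \right)} = 0$
$\left(h{\left(-3 \right)} - 12\right) M{\left(-17 \right)} = \left(\sqrt{-5 + 4 \left(-3\right)^{2}} - 12\right) 0 = \left(\sqrt{-5 + 4 \cdot 9} - 12\right) 0 = \left(\sqrt{-5 + 36} - 12\right) 0 = \left(\sqrt{31} - 12\right) 0 = \left(-12 + \sqrt{31}\right) 0 = 0$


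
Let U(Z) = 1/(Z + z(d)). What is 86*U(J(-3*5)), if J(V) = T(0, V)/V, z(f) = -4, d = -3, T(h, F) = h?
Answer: -43/2 ≈ -21.500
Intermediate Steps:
J(V) = 0 (J(V) = 0/V = 0)
U(Z) = 1/(-4 + Z) (U(Z) = 1/(Z - 4) = 1/(-4 + Z))
86*U(J(-3*5)) = 86/(-4 + 0) = 86/(-4) = 86*(-¼) = -43/2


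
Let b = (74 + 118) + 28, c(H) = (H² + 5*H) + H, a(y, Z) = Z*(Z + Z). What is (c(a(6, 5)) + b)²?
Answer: 9120400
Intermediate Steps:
a(y, Z) = 2*Z² (a(y, Z) = Z*(2*Z) = 2*Z²)
c(H) = H² + 6*H
b = 220 (b = 192 + 28 = 220)
(c(a(6, 5)) + b)² = ((2*5²)*(6 + 2*5²) + 220)² = ((2*25)*(6 + 2*25) + 220)² = (50*(6 + 50) + 220)² = (50*56 + 220)² = (2800 + 220)² = 3020² = 9120400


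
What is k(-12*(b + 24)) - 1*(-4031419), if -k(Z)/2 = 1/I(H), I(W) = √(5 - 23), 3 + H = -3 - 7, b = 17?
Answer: 4031419 + I*√2/3 ≈ 4.0314e+6 + 0.4714*I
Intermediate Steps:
H = -13 (H = -3 + (-3 - 7) = -3 - 10 = -13)
I(W) = 3*I*√2 (I(W) = √(-18) = 3*I*√2)
k(Z) = I*√2/3 (k(Z) = -2*(-I*√2/6) = -(-1)*I*√2/3 = I*√2/3)
k(-12*(b + 24)) - 1*(-4031419) = I*√2/3 - 1*(-4031419) = I*√2/3 + 4031419 = 4031419 + I*√2/3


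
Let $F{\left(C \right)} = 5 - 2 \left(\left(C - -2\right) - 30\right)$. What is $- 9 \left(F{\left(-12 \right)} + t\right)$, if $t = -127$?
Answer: $378$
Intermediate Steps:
$F{\left(C \right)} = 61 - 2 C$ ($F{\left(C \right)} = 5 - 2 \left(\left(C + 2\right) - 30\right) = 5 - 2 \left(\left(2 + C\right) - 30\right) = 5 - 2 \left(-28 + C\right) = 5 - \left(-56 + 2 C\right) = 61 - 2 C$)
$- 9 \left(F{\left(-12 \right)} + t\right) = - 9 \left(\left(61 - -24\right) - 127\right) = - 9 \left(\left(61 + 24\right) - 127\right) = - 9 \left(85 - 127\right) = \left(-9\right) \left(-42\right) = 378$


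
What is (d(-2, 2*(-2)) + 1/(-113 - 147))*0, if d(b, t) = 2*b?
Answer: 0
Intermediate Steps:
(d(-2, 2*(-2)) + 1/(-113 - 147))*0 = (2*(-2) + 1/(-113 - 147))*0 = (-4 + 1/(-260))*0 = (-4 - 1/260)*0 = -1041/260*0 = 0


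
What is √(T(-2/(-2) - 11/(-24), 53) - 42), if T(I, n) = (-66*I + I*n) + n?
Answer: I*√1146/12 ≈ 2.8211*I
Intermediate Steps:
T(I, n) = n - 66*I + I*n
√(T(-2/(-2) - 11/(-24), 53) - 42) = √((53 - 66*(-2/(-2) - 11/(-24)) + (-2/(-2) - 11/(-24))*53) - 42) = √((53 - 66*(-2*(-½) - 11*(-1/24)) + (-2*(-½) - 11*(-1/24))*53) - 42) = √((53 - 66*(1 + 11/24) + (1 + 11/24)*53) - 42) = √((53 - 66*35/24 + (35/24)*53) - 42) = √((53 - 385/4 + 1855/24) - 42) = √(817/24 - 42) = √(-191/24) = I*√1146/12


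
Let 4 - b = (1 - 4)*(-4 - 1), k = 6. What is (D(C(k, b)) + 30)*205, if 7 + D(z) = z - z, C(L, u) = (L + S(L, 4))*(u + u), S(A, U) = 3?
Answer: 4715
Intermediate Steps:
b = -11 (b = 4 - (1 - 4)*(-4 - 1) = 4 - (-3)*(-5) = 4 - 1*15 = 4 - 15 = -11)
C(L, u) = 2*u*(3 + L) (C(L, u) = (L + 3)*(u + u) = (3 + L)*(2*u) = 2*u*(3 + L))
D(z) = -7 (D(z) = -7 + (z - z) = -7 + 0 = -7)
(D(C(k, b)) + 30)*205 = (-7 + 30)*205 = 23*205 = 4715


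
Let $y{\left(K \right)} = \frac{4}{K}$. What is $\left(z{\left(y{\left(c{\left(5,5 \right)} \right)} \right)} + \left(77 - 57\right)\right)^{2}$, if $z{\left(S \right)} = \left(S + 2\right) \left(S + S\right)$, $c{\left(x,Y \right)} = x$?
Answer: $\frac{374544}{625} \approx 599.27$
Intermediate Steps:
$z{\left(S \right)} = 2 S \left(2 + S\right)$ ($z{\left(S \right)} = \left(2 + S\right) 2 S = 2 S \left(2 + S\right)$)
$\left(z{\left(y{\left(c{\left(5,5 \right)} \right)} \right)} + \left(77 - 57\right)\right)^{2} = \left(2 \cdot \frac{4}{5} \left(2 + \frac{4}{5}\right) + \left(77 - 57\right)\right)^{2} = \left(2 \cdot 4 \cdot \frac{1}{5} \left(2 + 4 \cdot \frac{1}{5}\right) + \left(77 - 57\right)\right)^{2} = \left(2 \cdot \frac{4}{5} \left(2 + \frac{4}{5}\right) + 20\right)^{2} = \left(2 \cdot \frac{4}{5} \cdot \frac{14}{5} + 20\right)^{2} = \left(\frac{112}{25} + 20\right)^{2} = \left(\frac{612}{25}\right)^{2} = \frac{374544}{625}$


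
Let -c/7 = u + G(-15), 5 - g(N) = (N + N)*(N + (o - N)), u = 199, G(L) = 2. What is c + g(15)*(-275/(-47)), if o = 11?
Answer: -155504/47 ≈ -3308.6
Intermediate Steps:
g(N) = 5 - 22*N (g(N) = 5 - (N + N)*(N + (11 - N)) = 5 - 2*N*11 = 5 - 22*N)
c = -1407 (c = -7*(199 + 2) = -7*201 = -1407)
c + g(15)*(-275/(-47)) = -1407 + (5 - 22*15)*(-275/(-47)) = -1407 + (5 - 330)*(-275*(-1/47)) = -1407 - 325*275/47 = -1407 - 89375/47 = -155504/47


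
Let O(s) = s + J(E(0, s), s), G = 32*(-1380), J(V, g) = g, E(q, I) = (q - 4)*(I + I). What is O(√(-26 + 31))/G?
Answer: -√5/22080 ≈ -0.00010127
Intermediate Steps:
E(q, I) = 2*I*(-4 + q) (E(q, I) = (-4 + q)*(2*I) = 2*I*(-4 + q))
G = -44160
O(s) = 2*s (O(s) = s + s = 2*s)
O(√(-26 + 31))/G = (2*√(-26 + 31))/(-44160) = (2*√5)*(-1/44160) = -√5/22080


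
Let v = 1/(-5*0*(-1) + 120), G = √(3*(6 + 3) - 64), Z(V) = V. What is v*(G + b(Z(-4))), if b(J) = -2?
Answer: -1/60 + I*√37/120 ≈ -0.016667 + 0.05069*I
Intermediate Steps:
G = I*√37 (G = √(3*9 - 64) = √(27 - 64) = √(-37) = I*√37 ≈ 6.0828*I)
v = 1/120 (v = 1/(0*(-1) + 120) = 1/(0 + 120) = 1/120 ≈ 0.0083333)
v*(G + b(Z(-4))) = (I*√37 - 2)/120 = (-2 + I*√37)/120 = -1/60 + I*√37/120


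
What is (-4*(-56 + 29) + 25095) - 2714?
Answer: 22489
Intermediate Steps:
(-4*(-56 + 29) + 25095) - 2714 = (-4*(-27) + 25095) - 2714 = (108 + 25095) - 2714 = 25203 - 2714 = 22489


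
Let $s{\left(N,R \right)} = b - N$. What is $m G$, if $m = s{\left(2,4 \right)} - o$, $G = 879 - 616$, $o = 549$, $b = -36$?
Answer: $-154381$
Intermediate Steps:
$s{\left(N,R \right)} = -36 - N$
$G = 263$ ($G = 879 - 616 = 263$)
$m = -587$ ($m = \left(-36 - 2\right) - 549 = -38 - 549 = -587$)
$m G = \left(-587\right) 263 = -154381$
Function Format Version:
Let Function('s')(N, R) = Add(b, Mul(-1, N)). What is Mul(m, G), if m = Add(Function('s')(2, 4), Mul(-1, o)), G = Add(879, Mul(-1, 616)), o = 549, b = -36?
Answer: -154381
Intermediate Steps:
Function('s')(N, R) = Add(-36, Mul(-1, N))
G = 263 (G = Add(879, -616) = 263)
m = -587 (m = Add(Add(-36, Mul(-1, 2)), Mul(-1, 549)) = Add(Add(-36, -2), -549) = Add(-38, -549) = -587)
Mul(m, G) = Mul(-587, 263) = -154381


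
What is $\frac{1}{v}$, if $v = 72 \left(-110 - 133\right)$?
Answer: $- \frac{1}{17496} \approx -5.7156 \cdot 10^{-5}$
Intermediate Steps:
$v = -17496$ ($v = 72 \left(-243\right) = -17496$)
$\frac{1}{v} = \frac{1}{-17496} = - \frac{1}{17496}$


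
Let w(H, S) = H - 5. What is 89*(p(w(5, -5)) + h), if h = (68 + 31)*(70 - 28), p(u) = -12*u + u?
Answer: 370062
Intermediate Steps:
w(H, S) = -5 + H
p(u) = -11*u
h = 4158 (h = 99*42 = 4158)
89*(p(w(5, -5)) + h) = 89*(-11*(-5 + 5) + 4158) = 89*(-11*0 + 4158) = 89*(0 + 4158) = 89*4158 = 370062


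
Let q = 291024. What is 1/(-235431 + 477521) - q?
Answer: -70454000159/242090 ≈ -2.9102e+5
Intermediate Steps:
1/(-235431 + 477521) - q = 1/(-235431 + 477521) - 1*291024 = 1/242090 - 291024 = -70454000159/242090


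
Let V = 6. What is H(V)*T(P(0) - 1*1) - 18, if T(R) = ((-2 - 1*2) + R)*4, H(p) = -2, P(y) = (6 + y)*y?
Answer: 22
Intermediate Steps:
P(y) = y*(6 + y)
T(R) = -16 + 4*R (T(R) = ((-2 - 2) + R)*4 = (-4 + R)*4 = -16 + 4*R)
H(V)*T(P(0) - 1*1) - 18 = -2*(-16 + 4*(0*(6 + 0) - 1*1)) - 18 = -2*(-16 + 4*(0*6 - 1)) - 18 = -2*(-16 + 4*(0 - 1)) - 18 = -2*(-16 + 4*(-1)) - 18 = -2*(-16 - 4) - 18 = -2*(-20) - 18 = 40 - 18 = 22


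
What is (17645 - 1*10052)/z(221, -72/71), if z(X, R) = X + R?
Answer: 539103/15619 ≈ 34.516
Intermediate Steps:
z(X, R) = R + X
(17645 - 1*10052)/z(221, -72/71) = (17645 - 1*10052)/(-72/71 + 221) = (17645 - 10052)/(-72*1/71 + 221) = 7593/(-72/71 + 221) = 7593/(15619/71) = 7593*(71/15619) = 539103/15619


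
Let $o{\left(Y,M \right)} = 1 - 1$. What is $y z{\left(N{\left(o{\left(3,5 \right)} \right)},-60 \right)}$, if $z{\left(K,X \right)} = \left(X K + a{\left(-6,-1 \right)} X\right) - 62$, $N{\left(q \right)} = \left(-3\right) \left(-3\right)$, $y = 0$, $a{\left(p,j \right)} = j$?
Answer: $0$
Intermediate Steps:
$o{\left(Y,M \right)} = 0$
$N{\left(q \right)} = 9$
$z{\left(K,X \right)} = -62 - X + K X$ ($z{\left(K,X \right)} = \left(X K - X\right) - 62 = \left(K X - X\right) - 62 = \left(- X + K X\right) - 62 = -62 - X + K X$)
$y z{\left(N{\left(o{\left(3,5 \right)} \right)},-60 \right)} = 0 \left(-62 - -60 + 9 \left(-60\right)\right) = 0 \left(-62 + 60 - 540\right) = 0 \left(-542\right) = 0$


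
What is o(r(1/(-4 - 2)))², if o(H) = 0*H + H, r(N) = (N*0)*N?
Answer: 0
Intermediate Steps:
r(N) = 0 (r(N) = 0*N = 0)
o(H) = H (o(H) = 0 + H = H)
o(r(1/(-4 - 2)))² = 0² = 0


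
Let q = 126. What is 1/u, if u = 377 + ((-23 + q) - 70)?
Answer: 1/410 ≈ 0.0024390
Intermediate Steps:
u = 410 (u = 377 + ((-23 + 126) - 70) = 377 + (103 - 70) = 377 + 33 = 410)
1/u = 1/410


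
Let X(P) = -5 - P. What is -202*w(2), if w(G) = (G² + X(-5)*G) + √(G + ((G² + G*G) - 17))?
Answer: -808 - 202*I*√7 ≈ -808.0 - 534.44*I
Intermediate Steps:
w(G) = G² + √(-17 + G + 2*G²) (w(G) = (G² + (-5 - 1*(-5))*G) + √(G + ((G² + G*G) - 17)) = (G² + (-5 + 5)*G) + √(G + ((G² + G²) - 17)) = (G² + 0*G) + √(G + (2*G² - 17)) = (G² + 0) + √(G + (-17 + 2*G²)) = G² + √(-17 + G + 2*G²))
-202*w(2) = -202*(2² + √(-17 + 2 + 2*2²)) = -202*(4 + √(-17 + 2 + 2*4)) = -202*(4 + √(-17 + 2 + 8)) = -202*(4 + √(-7)) = -202*(4 + I*√7) = -808 - 202*I*√7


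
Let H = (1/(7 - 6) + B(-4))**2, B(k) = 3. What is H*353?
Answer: 5648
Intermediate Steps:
H = 16 (H = (1/(7 - 6) + 3)**2 = (1/1 + 3)**2 = (1 + 3)**2 = 4**2 = 16)
H*353 = 16*353 = 5648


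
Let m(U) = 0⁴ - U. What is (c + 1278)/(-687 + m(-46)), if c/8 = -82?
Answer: -622/641 ≈ -0.97036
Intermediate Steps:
m(U) = -U (m(U) = 0 - U = -U)
c = -656 (c = 8*(-82) = -656)
(c + 1278)/(-687 + m(-46)) = (-656 + 1278)/(-687 - 1*(-46)) = 622/(-687 + 46) = 622/(-641) = 622*(-1/641) = -622/641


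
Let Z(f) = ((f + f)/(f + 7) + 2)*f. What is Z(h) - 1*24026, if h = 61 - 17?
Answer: -1216966/51 ≈ -23862.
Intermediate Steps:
h = 44
Z(f) = f*(2 + 2*f/(7 + f)) (Z(f) = ((2*f)/(7 + f) + 2)*f = (2*f/(7 + f) + 2)*f = (2 + 2*f/(7 + f))*f = f*(2 + 2*f/(7 + f)))
Z(h) - 1*24026 = 2*44*(7 + 2*44)/(7 + 44) - 1*24026 = 2*44*(7 + 88)/51 - 24026 = 2*44*(1/51)*95 - 24026 = 8360/51 - 24026 = -1216966/51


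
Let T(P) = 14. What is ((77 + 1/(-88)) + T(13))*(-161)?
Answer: -1289127/88 ≈ -14649.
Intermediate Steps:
((77 + 1/(-88)) + T(13))*(-161) = ((77 + 1/(-88)) + 14)*(-161) = ((77 - 1/88) + 14)*(-161) = (6775/88 + 14)*(-161) = (8007/88)*(-161) = -1289127/88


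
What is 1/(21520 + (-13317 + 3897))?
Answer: 1/12100 ≈ 8.2645e-5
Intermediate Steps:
1/(21520 + (-13317 + 3897)) = 1/(21520 - 9420) = 1/12100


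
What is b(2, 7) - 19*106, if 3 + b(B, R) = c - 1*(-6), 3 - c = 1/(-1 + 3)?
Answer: -4017/2 ≈ -2008.5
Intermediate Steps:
c = 5/2 (c = 3 - 1/(-1 + 3) = 3 - 1/2 = 3 - 1*½ = 3 - ½ = 5/2 ≈ 2.5000)
b(B, R) = 11/2 (b(B, R) = -3 + (5/2 - 1*(-6)) = -3 + (5/2 + 6) = -3 + 17/2 = 11/2)
b(2, 7) - 19*106 = 11/2 - 19*106 = 11/2 - 2014 = -4017/2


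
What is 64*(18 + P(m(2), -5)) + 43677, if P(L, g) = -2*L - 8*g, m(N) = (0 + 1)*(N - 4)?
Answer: 47645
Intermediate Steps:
m(N) = -4 + N (m(N) = 1*(-4 + N) = -4 + N)
P(L, g) = -8*g - 2*L
64*(18 + P(m(2), -5)) + 43677 = 64*(18 + (-8*(-5) - 2*(-4 + 2))) + 43677 = 64*(18 + (40 - 2*(-2))) + 43677 = 64*(18 + (40 + 4)) + 43677 = 64*(18 + 44) + 43677 = 64*62 + 43677 = 3968 + 43677 = 47645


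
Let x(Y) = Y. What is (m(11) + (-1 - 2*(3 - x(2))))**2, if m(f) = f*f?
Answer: 13924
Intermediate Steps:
m(f) = f**2
(m(11) + (-1 - 2*(3 - x(2))))**2 = (11**2 + (-1 - 2*(3 - 1*2)))**2 = (121 + (-1 - 2*(3 - 2)))**2 = (121 + (-1 - 2*1))**2 = (121 + (-1 - 2))**2 = (121 - 3)**2 = 118**2 = 13924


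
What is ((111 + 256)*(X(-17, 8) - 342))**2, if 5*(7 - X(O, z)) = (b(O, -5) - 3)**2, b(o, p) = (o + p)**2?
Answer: 7314390838220944/25 ≈ 2.9258e+14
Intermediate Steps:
X(O, z) = 7 - (-3 + (-5 + O)**2)**2/5 (X(O, z) = 7 - ((O - 5)**2 - 3)**2/5 = 7 - ((-5 + O)**2 - 3)**2/5 = 7 - (-3 + (-5 + O)**2)**2/5)
((111 + 256)*(X(-17, 8) - 342))**2 = ((111 + 256)*((7 - (-3 + (-5 - 17)**2)**2/5) - 342))**2 = (367*((7 - (-3 + (-22)**2)**2/5) - 342))**2 = (367*((7 - (-3 + 484)**2/5) - 342))**2 = (367*((7 - 1/5*481**2) - 342))**2 = (367*((7 - 1/5*231361) - 342))**2 = (367*((7 - 231361/5) - 342))**2 = (367*(-231326/5 - 342))**2 = (367*(-233036/5))**2 = (-85524212/5)**2 = 7314390838220944/25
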